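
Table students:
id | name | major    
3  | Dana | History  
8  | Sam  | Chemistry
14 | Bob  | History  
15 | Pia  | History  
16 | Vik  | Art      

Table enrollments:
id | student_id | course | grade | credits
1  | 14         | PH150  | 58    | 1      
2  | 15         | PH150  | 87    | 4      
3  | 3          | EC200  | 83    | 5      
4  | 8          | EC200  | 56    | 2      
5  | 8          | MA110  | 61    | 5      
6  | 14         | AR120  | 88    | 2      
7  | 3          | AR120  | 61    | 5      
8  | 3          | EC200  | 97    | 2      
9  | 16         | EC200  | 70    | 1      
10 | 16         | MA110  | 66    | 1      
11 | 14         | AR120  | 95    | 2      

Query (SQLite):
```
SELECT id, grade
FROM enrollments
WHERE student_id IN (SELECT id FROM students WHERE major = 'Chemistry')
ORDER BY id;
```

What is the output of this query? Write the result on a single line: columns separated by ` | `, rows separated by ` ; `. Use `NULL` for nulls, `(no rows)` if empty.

Inner query: students.id where major = 'Chemistry'.
Outer: keep enrollments rows whose student_id is in that set.
Inner query → {8}

4 | 56 ; 5 | 61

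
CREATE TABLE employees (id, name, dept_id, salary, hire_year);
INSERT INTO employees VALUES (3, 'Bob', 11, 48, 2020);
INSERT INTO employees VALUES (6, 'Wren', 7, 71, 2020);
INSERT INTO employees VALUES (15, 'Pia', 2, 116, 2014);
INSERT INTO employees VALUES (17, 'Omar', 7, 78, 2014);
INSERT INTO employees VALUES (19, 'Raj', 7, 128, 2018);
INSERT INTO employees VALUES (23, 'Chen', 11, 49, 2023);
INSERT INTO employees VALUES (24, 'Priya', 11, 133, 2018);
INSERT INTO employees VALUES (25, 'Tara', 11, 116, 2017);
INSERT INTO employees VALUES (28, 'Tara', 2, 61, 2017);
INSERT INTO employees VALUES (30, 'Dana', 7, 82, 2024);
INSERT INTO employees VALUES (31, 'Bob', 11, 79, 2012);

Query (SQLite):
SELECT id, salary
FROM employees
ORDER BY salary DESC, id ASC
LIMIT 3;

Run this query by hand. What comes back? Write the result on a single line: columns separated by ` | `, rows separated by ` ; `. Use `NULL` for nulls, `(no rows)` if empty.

24 | 133 ; 19 | 128 ; 15 | 116

Sort by salary desc, tiebreak id asc: (133, id=24), (128, id=19), (116, id=15), (116, id=25), (82, id=30), (79, id=31) …. Take first 3.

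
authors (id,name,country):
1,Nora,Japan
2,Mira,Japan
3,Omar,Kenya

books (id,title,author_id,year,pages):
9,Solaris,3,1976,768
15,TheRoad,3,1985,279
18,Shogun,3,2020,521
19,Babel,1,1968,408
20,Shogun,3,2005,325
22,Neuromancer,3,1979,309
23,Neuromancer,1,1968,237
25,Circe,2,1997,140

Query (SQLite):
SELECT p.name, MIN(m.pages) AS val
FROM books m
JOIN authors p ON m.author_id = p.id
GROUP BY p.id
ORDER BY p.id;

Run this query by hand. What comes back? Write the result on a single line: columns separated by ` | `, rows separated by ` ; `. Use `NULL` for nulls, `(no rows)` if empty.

Join each books row to its authors via author_id.
Group joined rows by authors.id; compute MIN(m.pages) per group.
  1: ids {19, 23} → MIN(m.pages)=237
  2: ids {25} → MIN(m.pages)=140
  3: ids {9, 15, 18, 20, 22} → MIN(m.pages)=279

Nora | 237 ; Mira | 140 ; Omar | 279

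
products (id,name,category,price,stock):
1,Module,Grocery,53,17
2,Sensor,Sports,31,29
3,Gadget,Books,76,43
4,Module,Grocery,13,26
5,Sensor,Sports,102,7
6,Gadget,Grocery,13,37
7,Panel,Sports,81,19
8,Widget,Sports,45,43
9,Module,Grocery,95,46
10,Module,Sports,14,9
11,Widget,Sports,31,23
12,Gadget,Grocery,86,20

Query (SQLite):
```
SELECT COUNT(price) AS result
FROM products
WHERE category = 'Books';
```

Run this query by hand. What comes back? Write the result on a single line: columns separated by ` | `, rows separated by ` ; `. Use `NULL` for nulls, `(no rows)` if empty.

1

Rows where category='Books' → price values: [76].
COUNT(price) counts non-NULL values → 1.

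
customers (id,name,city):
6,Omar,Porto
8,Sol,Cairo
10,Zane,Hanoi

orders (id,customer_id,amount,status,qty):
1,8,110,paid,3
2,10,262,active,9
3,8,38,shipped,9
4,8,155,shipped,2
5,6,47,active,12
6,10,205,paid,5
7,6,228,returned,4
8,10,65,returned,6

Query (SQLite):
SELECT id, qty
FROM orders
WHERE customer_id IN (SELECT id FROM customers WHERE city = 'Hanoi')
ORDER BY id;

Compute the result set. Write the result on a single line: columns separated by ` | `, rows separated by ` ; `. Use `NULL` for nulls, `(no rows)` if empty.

Inner query: customers.id where city = 'Hanoi'.
Outer: keep orders rows whose customer_id is in that set.
Inner query → {10}

2 | 9 ; 6 | 5 ; 8 | 6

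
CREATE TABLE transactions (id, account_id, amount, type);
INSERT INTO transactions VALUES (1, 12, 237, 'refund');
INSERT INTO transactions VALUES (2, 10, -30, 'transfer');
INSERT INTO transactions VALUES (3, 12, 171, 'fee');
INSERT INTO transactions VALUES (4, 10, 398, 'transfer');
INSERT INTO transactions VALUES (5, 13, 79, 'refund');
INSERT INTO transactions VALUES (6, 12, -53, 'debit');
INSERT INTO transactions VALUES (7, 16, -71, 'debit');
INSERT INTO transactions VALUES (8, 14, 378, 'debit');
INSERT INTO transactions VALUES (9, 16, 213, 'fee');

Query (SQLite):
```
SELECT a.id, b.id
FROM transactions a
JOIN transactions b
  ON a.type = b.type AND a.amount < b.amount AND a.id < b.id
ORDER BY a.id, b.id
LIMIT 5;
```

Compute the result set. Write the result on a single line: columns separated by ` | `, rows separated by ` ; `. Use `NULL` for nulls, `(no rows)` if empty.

2 | 4 ; 3 | 9 ; 6 | 8 ; 7 | 8

Pairs (a,b) with same type, a.amount < b.amount, a.id < b.id.
type groups: debit:{6,7,8} fee:{3,9} refund:{1,5} transfer:{2,4}
Ordered by (a.id, b.id); first 5.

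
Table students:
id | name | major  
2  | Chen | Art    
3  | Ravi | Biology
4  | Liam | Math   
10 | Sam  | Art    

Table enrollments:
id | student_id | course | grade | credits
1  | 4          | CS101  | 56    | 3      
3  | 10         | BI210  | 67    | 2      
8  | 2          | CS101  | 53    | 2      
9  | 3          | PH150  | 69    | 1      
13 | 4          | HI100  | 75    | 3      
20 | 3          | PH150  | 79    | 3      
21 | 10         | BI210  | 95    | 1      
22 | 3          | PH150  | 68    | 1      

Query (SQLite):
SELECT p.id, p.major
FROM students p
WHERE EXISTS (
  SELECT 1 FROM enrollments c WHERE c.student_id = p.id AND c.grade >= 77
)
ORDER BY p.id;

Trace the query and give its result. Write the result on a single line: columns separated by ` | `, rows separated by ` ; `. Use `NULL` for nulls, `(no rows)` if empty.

For each students row, check whether any enrollments with matching student_id has grade >= 77.
Keep rows where that is true.

3 | Biology ; 10 | Art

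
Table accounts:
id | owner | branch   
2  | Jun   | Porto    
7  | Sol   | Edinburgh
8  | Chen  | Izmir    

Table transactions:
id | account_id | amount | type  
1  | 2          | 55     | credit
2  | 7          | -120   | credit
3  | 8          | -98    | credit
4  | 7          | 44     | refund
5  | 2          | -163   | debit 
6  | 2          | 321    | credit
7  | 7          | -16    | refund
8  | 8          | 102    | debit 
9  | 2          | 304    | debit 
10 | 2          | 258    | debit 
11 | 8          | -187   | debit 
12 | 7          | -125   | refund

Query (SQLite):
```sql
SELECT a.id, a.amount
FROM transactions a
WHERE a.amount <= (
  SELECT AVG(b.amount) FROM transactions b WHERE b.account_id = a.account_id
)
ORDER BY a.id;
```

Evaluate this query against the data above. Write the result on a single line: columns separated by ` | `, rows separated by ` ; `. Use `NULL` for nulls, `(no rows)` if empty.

1 | 55 ; 2 | -120 ; 3 | -98 ; 5 | -163 ; 11 | -187 ; 12 | -125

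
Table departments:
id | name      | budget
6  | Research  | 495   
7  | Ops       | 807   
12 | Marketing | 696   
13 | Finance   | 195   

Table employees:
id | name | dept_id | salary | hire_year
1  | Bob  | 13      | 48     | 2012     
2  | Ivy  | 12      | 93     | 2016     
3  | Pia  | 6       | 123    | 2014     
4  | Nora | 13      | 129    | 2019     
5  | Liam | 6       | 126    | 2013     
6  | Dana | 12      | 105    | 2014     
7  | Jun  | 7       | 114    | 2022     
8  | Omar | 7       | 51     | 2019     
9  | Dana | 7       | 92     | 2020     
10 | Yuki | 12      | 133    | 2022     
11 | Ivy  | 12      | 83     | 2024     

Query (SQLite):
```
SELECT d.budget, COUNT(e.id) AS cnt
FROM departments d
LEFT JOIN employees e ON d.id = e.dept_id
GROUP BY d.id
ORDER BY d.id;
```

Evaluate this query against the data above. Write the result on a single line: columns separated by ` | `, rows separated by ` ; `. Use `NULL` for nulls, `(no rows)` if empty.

495 | 2 ; 807 | 3 ; 696 | 4 ; 195 | 2

LEFT JOIN keeps every departments row; unmatched ones get NULL for employees columns.
Group by departments.id and compute COUNT(e.id). COUNT(col) of an all-NULL group is 0.
  6: ids {3, 5} → COUNT(e.id)=2
  7: ids {7, 8, 9} → COUNT(e.id)=3
  12: ids {2, 6, 10, 11} → COUNT(e.id)=4
  13: ids {1, 4} → COUNT(e.id)=2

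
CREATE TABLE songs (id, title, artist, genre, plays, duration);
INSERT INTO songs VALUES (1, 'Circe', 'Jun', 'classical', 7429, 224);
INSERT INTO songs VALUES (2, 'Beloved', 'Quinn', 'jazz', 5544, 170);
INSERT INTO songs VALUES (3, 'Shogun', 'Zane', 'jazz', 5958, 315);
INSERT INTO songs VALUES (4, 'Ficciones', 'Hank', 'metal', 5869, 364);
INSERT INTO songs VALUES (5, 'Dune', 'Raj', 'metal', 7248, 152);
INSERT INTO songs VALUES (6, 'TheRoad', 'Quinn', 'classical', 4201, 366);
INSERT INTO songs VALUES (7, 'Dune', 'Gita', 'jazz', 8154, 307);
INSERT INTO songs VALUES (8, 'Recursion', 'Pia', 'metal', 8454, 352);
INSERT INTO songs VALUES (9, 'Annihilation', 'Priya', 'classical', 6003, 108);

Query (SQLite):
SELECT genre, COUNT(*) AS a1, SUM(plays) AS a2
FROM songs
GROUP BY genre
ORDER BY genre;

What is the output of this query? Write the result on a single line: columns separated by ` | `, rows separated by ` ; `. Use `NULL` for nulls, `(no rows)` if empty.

classical | 3 | 17633 ; jazz | 3 | 19656 ; metal | 3 | 21571

Group songs by genre.
Per group compute: COUNT(*), SUM(plays).
  classical: ids {1, 6, 9} → COUNT(*)=3, SUM(plays)=17633
  jazz: ids {2, 3, 7} → COUNT(*)=3, SUM(plays)=19656
  metal: ids {4, 5, 8} → COUNT(*)=3, SUM(plays)=21571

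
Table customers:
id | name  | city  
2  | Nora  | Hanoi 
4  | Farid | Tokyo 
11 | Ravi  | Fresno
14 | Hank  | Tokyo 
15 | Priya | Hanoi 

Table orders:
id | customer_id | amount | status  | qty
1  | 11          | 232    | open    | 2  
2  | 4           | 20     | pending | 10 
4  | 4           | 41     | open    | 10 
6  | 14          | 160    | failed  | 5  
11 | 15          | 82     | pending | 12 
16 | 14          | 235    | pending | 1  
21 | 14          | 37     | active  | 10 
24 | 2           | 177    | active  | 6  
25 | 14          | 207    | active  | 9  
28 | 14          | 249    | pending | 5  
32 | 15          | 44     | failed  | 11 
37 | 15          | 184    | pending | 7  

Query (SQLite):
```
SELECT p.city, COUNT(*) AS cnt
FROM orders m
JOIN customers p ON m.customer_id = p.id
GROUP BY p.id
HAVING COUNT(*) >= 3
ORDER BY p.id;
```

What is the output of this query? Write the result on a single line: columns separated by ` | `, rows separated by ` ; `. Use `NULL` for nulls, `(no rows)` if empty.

Tokyo | 5 ; Hanoi | 3

Join each orders row to its customers via customer_id.
Group joined rows by customers.id; compute COUNT(*) per group.
HAVING: keep groups with count ≥ 3.
  2: ids {24} → COUNT(*)=1
  4: ids {2, 4} → COUNT(*)=2
  11: ids {1} → COUNT(*)=1
  14: ids {6, 16, 21, 25, 28} → COUNT(*)=5
  15: ids {11, 32, 37} → COUNT(*)=3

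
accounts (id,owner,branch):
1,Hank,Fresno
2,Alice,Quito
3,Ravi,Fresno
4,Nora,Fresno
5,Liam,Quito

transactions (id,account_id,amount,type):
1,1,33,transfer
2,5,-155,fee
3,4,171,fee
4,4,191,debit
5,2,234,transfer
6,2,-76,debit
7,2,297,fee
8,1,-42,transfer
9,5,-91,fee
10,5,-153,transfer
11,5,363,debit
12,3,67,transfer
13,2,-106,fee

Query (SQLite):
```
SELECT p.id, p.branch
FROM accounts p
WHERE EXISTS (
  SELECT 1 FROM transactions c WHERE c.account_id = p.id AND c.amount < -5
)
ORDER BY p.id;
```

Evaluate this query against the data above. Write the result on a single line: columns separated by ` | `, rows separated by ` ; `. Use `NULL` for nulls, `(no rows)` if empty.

1 | Fresno ; 2 | Quito ; 5 | Quito

For each accounts row, check whether any transactions with matching account_id has amount < -5.
Keep rows where that is true.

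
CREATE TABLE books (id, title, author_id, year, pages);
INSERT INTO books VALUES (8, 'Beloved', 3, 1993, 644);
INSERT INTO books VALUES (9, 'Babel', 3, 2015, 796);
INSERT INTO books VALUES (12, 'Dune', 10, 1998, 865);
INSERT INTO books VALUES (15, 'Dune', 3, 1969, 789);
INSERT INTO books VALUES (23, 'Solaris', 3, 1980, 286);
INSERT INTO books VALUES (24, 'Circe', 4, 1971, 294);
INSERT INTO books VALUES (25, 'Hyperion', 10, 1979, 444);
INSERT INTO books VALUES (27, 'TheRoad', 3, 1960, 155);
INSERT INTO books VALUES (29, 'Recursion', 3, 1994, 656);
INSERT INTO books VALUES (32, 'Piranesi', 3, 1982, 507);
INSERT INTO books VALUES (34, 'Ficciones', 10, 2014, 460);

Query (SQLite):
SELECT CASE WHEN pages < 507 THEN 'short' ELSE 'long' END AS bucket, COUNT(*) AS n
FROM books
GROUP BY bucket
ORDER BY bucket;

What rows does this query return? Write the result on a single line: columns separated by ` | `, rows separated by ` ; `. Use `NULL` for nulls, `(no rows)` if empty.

long | 6 ; short | 5

Bucket rows by pages < 507 → 'short' else 'long'; count each bucket.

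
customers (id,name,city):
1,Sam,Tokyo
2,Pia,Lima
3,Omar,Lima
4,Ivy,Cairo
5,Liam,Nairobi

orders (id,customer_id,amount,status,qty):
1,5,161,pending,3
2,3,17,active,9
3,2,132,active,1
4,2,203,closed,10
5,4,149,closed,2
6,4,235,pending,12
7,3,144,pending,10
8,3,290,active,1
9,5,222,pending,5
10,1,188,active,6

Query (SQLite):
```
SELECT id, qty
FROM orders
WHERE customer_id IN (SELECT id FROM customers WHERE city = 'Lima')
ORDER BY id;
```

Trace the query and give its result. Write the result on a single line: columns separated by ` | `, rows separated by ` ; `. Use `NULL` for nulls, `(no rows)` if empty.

2 | 9 ; 3 | 1 ; 4 | 10 ; 7 | 10 ; 8 | 1

Inner query: customers.id where city = 'Lima'.
Outer: keep orders rows whose customer_id is in that set.
Inner query → {2, 3}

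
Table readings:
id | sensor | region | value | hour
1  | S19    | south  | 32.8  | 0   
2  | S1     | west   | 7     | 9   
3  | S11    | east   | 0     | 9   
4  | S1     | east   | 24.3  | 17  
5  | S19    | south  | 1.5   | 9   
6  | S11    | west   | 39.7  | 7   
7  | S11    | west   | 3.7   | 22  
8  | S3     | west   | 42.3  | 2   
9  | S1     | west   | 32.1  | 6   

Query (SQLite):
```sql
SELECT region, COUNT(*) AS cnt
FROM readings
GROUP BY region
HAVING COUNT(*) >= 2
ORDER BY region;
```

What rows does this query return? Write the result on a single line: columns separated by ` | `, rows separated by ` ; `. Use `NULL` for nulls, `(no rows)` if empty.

Partition readings by region; compute COUNT(*) within each group.
HAVING: keep groups with count ≥ 2.
  east: ids {3, 4} → COUNT(*)=2
  south: ids {1, 5} → COUNT(*)=2
  west: ids {2, 6, 7, 8, 9} → COUNT(*)=5

east | 2 ; south | 2 ; west | 5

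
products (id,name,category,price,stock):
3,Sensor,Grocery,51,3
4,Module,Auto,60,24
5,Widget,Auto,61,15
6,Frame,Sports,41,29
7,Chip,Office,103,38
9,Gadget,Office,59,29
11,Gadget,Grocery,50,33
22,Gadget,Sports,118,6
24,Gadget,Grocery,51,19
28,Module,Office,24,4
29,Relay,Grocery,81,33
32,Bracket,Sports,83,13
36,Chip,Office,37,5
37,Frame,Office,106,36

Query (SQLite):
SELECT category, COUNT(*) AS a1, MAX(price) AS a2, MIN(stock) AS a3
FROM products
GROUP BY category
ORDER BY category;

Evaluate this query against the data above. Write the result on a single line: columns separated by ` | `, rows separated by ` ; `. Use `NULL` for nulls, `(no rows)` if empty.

Auto | 2 | 61 | 15 ; Grocery | 4 | 81 | 3 ; Office | 5 | 106 | 4 ; Sports | 3 | 118 | 6

Group products by category.
Per group compute: COUNT(*), MAX(price), MIN(stock).
  Auto: ids {4, 5} → COUNT(*)=2, MAX(price)=61, MIN(stock)=15
  Grocery: ids {3, 11, 24, 29} → COUNT(*)=4, MAX(price)=81, MIN(stock)=3
  Office: ids {7, 9, 28, 36, 37} → COUNT(*)=5, MAX(price)=106, MIN(stock)=4
  Sports: ids {6, 22, 32} → COUNT(*)=3, MAX(price)=118, MIN(stock)=6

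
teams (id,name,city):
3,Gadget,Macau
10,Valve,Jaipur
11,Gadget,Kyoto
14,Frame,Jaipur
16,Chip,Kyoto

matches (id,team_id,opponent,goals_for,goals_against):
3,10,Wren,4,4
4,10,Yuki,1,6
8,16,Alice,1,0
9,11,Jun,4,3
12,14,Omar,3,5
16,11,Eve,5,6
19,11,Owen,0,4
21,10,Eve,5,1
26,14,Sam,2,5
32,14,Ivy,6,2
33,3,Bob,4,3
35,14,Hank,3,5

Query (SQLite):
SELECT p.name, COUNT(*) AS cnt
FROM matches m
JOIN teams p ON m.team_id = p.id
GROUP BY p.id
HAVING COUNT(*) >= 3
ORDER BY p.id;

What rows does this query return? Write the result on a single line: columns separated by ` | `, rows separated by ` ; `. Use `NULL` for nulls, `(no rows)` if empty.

Valve | 3 ; Gadget | 3 ; Frame | 4

Join each matches row to its teams via team_id.
Group joined rows by teams.id; compute COUNT(*) per group.
HAVING: keep groups with count ≥ 3.
  3: ids {33} → COUNT(*)=1
  10: ids {3, 4, 21} → COUNT(*)=3
  11: ids {9, 16, 19} → COUNT(*)=3
  14: ids {12, 26, 32, 35} → COUNT(*)=4
  16: ids {8} → COUNT(*)=1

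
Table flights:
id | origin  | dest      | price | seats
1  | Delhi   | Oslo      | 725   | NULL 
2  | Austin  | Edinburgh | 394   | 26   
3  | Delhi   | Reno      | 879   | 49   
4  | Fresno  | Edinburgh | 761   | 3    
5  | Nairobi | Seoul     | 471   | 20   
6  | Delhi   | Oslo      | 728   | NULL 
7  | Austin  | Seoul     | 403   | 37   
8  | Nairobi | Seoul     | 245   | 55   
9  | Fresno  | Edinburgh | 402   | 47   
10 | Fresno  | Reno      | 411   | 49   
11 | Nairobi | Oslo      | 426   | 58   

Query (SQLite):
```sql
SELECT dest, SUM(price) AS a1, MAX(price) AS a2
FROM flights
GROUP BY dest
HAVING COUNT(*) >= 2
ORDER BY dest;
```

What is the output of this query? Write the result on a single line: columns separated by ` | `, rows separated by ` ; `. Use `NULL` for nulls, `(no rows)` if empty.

Edinburgh | 1557 | 761 ; Oslo | 1879 | 728 ; Reno | 1290 | 879 ; Seoul | 1119 | 471

Group flights by dest.
Per group compute: SUM(price), MAX(price).
HAVING: drop groups with fewer than 2 rows.
  Edinburgh: ids {2, 4, 9} → SUM(price)=1557, MAX(price)=761
  Oslo: ids {1, 6, 11} → SUM(price)=1879, MAX(price)=728
  Reno: ids {3, 10} → SUM(price)=1290, MAX(price)=879
  Seoul: ids {5, 7, 8} → SUM(price)=1119, MAX(price)=471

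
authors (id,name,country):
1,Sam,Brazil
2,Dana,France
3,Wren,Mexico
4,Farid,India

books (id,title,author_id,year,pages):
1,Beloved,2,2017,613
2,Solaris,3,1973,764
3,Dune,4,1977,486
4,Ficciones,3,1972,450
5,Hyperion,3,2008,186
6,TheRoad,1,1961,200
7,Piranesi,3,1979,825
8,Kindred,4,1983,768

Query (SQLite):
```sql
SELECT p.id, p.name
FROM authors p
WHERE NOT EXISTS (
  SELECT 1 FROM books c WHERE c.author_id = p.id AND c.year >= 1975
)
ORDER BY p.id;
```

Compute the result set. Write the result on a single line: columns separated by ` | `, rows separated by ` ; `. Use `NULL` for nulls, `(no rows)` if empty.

1 | Sam

For each authors row, check whether any books with matching author_id has year >= 1975.
Keep rows where that is false.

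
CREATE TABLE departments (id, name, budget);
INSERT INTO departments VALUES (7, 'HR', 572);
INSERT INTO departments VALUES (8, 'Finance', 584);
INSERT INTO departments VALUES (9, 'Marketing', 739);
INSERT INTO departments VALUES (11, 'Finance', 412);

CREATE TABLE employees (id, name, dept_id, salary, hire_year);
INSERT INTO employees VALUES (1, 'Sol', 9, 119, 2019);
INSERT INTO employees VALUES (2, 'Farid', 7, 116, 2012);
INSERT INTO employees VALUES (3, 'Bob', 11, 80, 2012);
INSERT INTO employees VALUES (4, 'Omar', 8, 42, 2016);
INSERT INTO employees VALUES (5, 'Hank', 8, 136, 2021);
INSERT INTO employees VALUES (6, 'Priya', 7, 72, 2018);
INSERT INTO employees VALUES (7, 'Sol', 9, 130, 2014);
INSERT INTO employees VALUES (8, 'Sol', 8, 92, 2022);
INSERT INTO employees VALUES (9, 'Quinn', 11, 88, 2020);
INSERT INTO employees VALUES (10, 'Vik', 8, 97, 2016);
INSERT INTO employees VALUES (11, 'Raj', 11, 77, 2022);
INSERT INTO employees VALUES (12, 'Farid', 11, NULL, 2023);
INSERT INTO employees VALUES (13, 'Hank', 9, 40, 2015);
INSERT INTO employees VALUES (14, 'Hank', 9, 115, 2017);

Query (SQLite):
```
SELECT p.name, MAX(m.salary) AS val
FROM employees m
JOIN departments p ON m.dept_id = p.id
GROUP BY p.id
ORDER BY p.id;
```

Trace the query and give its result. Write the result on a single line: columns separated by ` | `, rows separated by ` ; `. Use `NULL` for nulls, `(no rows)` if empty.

Join each employees row to its departments via dept_id.
Group joined rows by departments.id; compute MAX(m.salary) per group.
  7: ids {2, 6} → MAX(m.salary)=116
  8: ids {4, 5, 8, 10} → MAX(m.salary)=136
  9: ids {1, 7, 13, 14} → MAX(m.salary)=130
  11: ids {3, 9, 11, 12} → MAX(m.salary)=88

HR | 116 ; Finance | 136 ; Marketing | 130 ; Finance | 88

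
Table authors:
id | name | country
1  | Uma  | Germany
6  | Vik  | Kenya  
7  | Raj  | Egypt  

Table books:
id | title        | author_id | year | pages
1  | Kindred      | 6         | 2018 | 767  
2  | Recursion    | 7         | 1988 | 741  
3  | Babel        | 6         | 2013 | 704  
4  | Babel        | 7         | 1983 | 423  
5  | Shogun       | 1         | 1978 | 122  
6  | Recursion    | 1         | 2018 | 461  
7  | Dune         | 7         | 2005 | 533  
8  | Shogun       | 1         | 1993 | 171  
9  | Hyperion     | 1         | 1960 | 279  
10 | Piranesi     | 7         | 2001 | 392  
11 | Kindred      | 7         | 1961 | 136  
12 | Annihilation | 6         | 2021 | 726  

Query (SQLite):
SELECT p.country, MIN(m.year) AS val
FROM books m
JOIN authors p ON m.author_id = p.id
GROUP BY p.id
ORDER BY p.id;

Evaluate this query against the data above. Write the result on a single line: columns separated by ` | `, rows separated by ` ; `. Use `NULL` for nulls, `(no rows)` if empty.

Join each books row to its authors via author_id.
Group joined rows by authors.id; compute MIN(m.year) per group.
  1: ids {5, 6, 8, 9} → MIN(m.year)=1960
  6: ids {1, 3, 12} → MIN(m.year)=2013
  7: ids {2, 4, 7, 10, 11} → MIN(m.year)=1961

Germany | 1960 ; Kenya | 2013 ; Egypt | 1961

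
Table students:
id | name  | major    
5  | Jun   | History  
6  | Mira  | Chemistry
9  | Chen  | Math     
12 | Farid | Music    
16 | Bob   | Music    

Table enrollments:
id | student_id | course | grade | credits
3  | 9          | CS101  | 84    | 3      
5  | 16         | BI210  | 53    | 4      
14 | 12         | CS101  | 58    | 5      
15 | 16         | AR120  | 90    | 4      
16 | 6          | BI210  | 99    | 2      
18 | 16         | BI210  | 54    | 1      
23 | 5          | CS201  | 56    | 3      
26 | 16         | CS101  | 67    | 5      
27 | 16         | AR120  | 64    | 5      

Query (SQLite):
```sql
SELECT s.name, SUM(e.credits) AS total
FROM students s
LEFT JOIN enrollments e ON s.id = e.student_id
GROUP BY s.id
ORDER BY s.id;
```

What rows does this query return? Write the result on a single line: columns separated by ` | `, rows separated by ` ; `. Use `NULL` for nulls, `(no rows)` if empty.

Jun | 3 ; Mira | 2 ; Chen | 3 ; Farid | 5 ; Bob | 19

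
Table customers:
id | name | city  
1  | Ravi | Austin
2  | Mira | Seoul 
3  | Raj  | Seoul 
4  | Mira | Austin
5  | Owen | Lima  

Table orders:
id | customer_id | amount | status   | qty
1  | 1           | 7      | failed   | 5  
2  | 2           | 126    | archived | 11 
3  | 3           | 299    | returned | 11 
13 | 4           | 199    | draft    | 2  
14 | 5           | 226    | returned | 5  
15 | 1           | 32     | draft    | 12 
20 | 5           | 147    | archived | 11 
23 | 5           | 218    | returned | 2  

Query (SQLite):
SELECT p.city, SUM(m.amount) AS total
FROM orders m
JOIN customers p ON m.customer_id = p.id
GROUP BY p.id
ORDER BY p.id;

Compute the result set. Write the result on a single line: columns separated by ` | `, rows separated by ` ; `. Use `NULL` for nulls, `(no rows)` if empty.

Austin | 39 ; Seoul | 126 ; Seoul | 299 ; Austin | 199 ; Lima | 591

Join each orders row to its customers via customer_id.
Group joined rows by customers.id; compute SUM(m.amount) per group.
  1: ids {1, 15} → SUM(m.amount)=39
  2: ids {2} → SUM(m.amount)=126
  3: ids {3} → SUM(m.amount)=299
  4: ids {13} → SUM(m.amount)=199
  5: ids {14, 20, 23} → SUM(m.amount)=591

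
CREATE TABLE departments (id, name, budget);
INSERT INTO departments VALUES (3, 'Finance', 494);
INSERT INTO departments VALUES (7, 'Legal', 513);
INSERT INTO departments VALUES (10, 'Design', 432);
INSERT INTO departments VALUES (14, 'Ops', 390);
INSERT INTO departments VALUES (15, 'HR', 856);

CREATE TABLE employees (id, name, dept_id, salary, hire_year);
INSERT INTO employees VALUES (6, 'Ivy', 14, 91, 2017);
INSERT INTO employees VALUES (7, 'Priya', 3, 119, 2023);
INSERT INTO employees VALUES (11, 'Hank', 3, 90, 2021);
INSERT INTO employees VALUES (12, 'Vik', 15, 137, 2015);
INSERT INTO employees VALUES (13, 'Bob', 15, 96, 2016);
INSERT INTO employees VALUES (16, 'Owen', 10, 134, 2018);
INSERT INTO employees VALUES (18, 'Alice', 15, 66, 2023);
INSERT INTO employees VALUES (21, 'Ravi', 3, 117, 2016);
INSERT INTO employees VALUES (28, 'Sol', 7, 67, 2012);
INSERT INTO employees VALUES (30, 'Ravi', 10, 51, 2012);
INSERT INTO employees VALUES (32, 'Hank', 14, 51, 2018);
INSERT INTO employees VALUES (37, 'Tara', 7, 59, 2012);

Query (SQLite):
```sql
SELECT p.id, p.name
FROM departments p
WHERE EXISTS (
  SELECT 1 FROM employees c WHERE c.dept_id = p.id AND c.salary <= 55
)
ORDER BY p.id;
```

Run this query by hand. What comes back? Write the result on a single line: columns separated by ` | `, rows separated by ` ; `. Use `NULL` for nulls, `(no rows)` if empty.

For each departments row, check whether any employees with matching dept_id has salary <= 55.
Keep rows where that is true.

10 | Design ; 14 | Ops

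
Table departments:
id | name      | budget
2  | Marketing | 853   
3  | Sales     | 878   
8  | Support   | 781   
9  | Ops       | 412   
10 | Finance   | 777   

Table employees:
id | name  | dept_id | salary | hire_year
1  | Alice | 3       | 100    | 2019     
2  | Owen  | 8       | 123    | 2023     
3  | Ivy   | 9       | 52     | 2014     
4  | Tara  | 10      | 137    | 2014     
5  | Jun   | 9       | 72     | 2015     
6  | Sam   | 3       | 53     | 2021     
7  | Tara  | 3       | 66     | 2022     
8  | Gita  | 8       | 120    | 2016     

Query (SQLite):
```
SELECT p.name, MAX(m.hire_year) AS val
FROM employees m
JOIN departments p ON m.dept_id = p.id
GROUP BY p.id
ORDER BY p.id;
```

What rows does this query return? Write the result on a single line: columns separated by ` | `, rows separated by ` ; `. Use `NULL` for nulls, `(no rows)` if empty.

Join each employees row to its departments via dept_id.
Group joined rows by departments.id; compute MAX(m.hire_year) per group.
  3: ids {1, 6, 7} → MAX(m.hire_year)=2022
  8: ids {2, 8} → MAX(m.hire_year)=2023
  9: ids {3, 5} → MAX(m.hire_year)=2015
  10: ids {4} → MAX(m.hire_year)=2014

Sales | 2022 ; Support | 2023 ; Ops | 2015 ; Finance | 2014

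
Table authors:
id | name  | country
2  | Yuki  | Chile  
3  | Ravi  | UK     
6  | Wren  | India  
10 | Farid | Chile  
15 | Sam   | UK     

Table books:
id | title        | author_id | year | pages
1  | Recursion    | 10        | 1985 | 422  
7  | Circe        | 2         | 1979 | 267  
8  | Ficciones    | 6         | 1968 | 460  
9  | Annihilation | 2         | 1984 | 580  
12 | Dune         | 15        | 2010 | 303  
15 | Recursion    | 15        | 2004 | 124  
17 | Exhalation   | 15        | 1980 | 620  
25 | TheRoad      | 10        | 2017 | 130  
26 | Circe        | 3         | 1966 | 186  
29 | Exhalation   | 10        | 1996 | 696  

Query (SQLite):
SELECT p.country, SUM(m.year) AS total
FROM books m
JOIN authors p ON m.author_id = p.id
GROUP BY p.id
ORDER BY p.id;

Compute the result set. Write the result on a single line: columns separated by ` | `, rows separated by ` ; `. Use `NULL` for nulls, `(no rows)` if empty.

Chile | 3963 ; UK | 1966 ; India | 1968 ; Chile | 5998 ; UK | 5994

Join each books row to its authors via author_id.
Group joined rows by authors.id; compute SUM(m.year) per group.
  2: ids {7, 9} → SUM(m.year)=3963
  3: ids {26} → SUM(m.year)=1966
  6: ids {8} → SUM(m.year)=1968
  10: ids {1, 25, 29} → SUM(m.year)=5998
  15: ids {12, 15, 17} → SUM(m.year)=5994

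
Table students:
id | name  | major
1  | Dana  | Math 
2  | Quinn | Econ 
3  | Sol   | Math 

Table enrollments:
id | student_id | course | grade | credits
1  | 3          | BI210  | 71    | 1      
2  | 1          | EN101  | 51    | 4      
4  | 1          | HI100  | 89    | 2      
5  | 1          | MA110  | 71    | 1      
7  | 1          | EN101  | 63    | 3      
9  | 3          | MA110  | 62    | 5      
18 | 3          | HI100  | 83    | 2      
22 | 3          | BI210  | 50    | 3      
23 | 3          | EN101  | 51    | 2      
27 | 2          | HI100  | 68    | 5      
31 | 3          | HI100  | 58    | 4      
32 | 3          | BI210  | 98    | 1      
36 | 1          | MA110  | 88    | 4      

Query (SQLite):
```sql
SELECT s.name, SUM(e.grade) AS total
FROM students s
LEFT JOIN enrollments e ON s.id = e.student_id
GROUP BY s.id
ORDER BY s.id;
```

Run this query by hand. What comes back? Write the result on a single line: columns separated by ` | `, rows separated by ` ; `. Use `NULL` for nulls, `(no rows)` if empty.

Dana | 362 ; Quinn | 68 ; Sol | 473

LEFT JOIN keeps every students row; unmatched ones get NULL for enrollments columns.
Group by students.id and compute SUM(e.grade). SUM over an all-NULL group is NULL.
  1: ids {2, 4, 5, 7, 36} → SUM(e.grade)=362
  2: ids {27} → SUM(e.grade)=68
  3: ids {1, 9, 18, 22, 23, 31, 32} → SUM(e.grade)=473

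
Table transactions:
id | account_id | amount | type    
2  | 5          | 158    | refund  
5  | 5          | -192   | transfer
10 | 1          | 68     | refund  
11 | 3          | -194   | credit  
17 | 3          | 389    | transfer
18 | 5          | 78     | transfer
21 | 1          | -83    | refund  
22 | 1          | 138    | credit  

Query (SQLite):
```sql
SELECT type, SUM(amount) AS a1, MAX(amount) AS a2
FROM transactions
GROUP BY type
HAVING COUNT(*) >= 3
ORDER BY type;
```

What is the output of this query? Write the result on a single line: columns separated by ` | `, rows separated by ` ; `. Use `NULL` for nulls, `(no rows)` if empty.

refund | 143 | 158 ; transfer | 275 | 389

Group transactions by type.
Per group compute: SUM(amount), MAX(amount).
HAVING: drop groups with fewer than 3 rows.
  credit: ids {11, 22} → SUM(amount)=-56, MAX(amount)=138
  refund: ids {2, 10, 21} → SUM(amount)=143, MAX(amount)=158
  transfer: ids {5, 17, 18} → SUM(amount)=275, MAX(amount)=389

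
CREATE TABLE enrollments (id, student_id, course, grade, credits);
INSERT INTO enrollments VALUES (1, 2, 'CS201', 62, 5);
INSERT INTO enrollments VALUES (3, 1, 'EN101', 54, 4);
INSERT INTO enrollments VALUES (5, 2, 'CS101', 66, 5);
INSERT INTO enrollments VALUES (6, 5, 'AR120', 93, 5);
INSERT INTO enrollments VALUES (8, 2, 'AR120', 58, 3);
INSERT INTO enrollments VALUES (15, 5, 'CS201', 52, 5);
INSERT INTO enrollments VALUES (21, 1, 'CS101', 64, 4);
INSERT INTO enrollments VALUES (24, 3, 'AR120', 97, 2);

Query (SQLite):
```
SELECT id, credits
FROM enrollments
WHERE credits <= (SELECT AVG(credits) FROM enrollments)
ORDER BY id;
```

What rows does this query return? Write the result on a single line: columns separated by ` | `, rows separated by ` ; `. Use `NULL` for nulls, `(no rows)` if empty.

Scalar subquery: AVG(credits) over all enrollments rows = 4.125.
Keep rows where credits <= that value.

3 | 4 ; 8 | 3 ; 21 | 4 ; 24 | 2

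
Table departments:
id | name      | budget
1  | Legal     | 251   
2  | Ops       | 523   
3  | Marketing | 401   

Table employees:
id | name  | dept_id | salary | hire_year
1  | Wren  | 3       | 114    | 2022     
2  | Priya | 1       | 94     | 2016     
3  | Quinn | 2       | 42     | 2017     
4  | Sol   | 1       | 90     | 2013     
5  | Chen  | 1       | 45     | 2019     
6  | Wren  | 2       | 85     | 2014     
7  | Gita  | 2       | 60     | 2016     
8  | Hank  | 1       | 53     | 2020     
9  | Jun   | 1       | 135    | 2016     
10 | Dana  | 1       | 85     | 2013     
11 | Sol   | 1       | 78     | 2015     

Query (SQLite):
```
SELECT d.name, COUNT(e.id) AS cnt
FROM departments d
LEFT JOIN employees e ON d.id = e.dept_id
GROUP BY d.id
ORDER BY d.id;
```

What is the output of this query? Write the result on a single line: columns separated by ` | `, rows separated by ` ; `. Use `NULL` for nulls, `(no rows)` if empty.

Legal | 7 ; Ops | 3 ; Marketing | 1

LEFT JOIN keeps every departments row; unmatched ones get NULL for employees columns.
Group by departments.id and compute COUNT(e.id). COUNT(col) of an all-NULL group is 0.
  1: ids {2, 4, 5, 8, 9, 10, 11} → COUNT(e.id)=7
  2: ids {3, 6, 7} → COUNT(e.id)=3
  3: ids {1} → COUNT(e.id)=1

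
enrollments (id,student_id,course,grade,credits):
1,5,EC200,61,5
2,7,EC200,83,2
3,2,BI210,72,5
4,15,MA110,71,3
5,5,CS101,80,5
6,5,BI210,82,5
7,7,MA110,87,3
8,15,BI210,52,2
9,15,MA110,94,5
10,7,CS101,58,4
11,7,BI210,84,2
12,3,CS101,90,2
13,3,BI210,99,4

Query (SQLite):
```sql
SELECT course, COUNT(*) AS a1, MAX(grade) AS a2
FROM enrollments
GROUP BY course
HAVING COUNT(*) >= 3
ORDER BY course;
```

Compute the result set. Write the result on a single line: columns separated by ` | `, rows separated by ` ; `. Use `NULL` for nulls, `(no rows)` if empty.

BI210 | 5 | 99 ; CS101 | 3 | 90 ; MA110 | 3 | 94

Group enrollments by course.
Per group compute: COUNT(*), MAX(grade).
HAVING: drop groups with fewer than 3 rows.
  BI210: ids {3, 6, 8, 11, 13} → COUNT(*)=5, MAX(grade)=99
  CS101: ids {5, 10, 12} → COUNT(*)=3, MAX(grade)=90
  EC200: ids {1, 2} → COUNT(*)=2, MAX(grade)=83
  MA110: ids {4, 7, 9} → COUNT(*)=3, MAX(grade)=94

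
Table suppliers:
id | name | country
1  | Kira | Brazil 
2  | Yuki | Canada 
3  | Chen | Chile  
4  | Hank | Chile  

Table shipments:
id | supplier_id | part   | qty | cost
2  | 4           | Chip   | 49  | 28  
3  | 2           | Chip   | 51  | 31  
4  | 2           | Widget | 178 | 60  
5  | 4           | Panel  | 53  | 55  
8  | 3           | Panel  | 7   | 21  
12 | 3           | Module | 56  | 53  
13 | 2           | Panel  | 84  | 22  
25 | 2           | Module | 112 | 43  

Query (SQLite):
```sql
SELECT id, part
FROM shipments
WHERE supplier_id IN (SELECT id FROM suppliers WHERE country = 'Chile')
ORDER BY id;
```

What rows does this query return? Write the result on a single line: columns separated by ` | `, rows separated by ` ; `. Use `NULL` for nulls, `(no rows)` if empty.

2 | Chip ; 5 | Panel ; 8 | Panel ; 12 | Module

Inner query: suppliers.id where country = 'Chile'.
Outer: keep shipments rows whose supplier_id is in that set.
Inner query → {3, 4}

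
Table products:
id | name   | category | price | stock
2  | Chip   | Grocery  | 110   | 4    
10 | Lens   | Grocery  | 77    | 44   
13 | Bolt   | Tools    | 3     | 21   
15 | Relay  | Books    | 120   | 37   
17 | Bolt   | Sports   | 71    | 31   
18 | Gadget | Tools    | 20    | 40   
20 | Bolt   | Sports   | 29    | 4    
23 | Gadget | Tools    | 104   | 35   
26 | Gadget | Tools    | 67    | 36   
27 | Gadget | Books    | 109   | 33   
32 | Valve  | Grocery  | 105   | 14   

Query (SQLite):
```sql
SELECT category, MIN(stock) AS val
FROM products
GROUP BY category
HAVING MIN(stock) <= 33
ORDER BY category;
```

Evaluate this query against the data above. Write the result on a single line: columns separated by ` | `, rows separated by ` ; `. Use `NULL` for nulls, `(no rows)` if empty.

Books | 33 ; Grocery | 4 ; Sports | 4 ; Tools | 21

Partition products by category; compute MIN(stock) within each group.
HAVING: keep groups where MIN(stock) <= 33.
  Books: ids {15, 27} → MIN(stock)=33
  Grocery: ids {2, 10, 32} → MIN(stock)=4
  Sports: ids {17, 20} → MIN(stock)=4
  Tools: ids {13, 18, 23, 26} → MIN(stock)=21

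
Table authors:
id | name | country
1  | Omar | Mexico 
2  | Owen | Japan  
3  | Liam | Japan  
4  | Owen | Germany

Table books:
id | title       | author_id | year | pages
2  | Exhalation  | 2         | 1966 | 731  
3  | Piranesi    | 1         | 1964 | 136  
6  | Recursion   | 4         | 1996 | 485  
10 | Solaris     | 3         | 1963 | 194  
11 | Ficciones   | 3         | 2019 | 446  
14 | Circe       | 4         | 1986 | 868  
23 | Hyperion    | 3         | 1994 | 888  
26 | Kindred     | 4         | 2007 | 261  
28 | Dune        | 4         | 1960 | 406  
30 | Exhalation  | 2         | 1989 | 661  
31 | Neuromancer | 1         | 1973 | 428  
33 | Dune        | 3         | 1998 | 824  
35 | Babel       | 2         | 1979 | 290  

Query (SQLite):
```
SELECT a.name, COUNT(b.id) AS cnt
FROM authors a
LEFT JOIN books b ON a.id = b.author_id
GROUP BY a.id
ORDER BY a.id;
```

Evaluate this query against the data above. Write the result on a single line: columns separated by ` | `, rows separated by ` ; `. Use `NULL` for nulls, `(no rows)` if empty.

LEFT JOIN keeps every authors row; unmatched ones get NULL for books columns.
Group by authors.id and compute COUNT(b.id). COUNT(col) of an all-NULL group is 0.
  1: ids {3, 31} → COUNT(b.id)=2
  2: ids {2, 30, 35} → COUNT(b.id)=3
  3: ids {10, 11, 23, 33} → COUNT(b.id)=4
  4: ids {6, 14, 26, 28} → COUNT(b.id)=4

Omar | 2 ; Owen | 3 ; Liam | 4 ; Owen | 4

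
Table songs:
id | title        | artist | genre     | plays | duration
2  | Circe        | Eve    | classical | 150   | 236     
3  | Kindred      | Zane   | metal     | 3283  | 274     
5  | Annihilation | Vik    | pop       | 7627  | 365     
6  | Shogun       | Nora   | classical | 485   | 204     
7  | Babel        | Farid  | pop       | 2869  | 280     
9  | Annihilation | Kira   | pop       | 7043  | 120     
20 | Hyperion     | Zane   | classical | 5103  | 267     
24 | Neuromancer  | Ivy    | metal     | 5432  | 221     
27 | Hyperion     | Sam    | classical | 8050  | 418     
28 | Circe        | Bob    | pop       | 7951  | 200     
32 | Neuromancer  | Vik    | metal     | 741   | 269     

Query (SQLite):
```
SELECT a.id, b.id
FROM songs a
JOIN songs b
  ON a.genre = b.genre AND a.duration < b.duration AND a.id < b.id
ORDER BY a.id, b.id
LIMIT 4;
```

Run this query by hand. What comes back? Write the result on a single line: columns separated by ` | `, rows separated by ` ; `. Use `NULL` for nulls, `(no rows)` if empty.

2 | 20 ; 2 | 27 ; 6 | 20 ; 6 | 27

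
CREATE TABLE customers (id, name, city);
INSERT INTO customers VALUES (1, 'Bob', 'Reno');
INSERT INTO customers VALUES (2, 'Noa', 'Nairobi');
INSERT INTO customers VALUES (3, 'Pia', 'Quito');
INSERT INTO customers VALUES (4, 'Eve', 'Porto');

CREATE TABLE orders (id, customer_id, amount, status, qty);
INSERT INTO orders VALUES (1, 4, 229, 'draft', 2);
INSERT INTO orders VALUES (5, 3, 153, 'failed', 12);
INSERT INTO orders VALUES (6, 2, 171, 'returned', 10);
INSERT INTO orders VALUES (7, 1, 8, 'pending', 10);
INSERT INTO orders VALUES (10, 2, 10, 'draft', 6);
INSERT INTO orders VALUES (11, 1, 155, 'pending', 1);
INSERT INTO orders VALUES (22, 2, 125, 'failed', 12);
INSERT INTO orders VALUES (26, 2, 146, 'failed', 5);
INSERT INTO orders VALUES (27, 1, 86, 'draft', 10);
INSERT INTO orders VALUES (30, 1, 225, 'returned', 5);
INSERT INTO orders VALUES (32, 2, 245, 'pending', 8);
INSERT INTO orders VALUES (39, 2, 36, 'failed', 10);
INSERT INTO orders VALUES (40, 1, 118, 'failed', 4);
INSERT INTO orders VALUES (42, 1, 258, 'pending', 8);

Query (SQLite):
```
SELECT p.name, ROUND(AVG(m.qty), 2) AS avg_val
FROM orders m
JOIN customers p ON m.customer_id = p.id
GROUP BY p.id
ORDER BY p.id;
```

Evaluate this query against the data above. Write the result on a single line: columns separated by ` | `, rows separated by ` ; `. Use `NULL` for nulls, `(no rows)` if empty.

Join each orders row to its customers via customer_id.
Group joined rows by customers.id; compute ROUND(AVG(m.qty), 2) per group.
  1: ids {7, 11, 27, 30, 40, 42} → ROUND(AVG(m.qty), 2)=6.33
  2: ids {6, 10, 22, 26, 32, 39} → ROUND(AVG(m.qty), 2)=8.5
  3: ids {5} → ROUND(AVG(m.qty), 2)=12
  4: ids {1} → ROUND(AVG(m.qty), 2)=2

Bob | 6.33 ; Noa | 8.5 ; Pia | 12 ; Eve | 2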